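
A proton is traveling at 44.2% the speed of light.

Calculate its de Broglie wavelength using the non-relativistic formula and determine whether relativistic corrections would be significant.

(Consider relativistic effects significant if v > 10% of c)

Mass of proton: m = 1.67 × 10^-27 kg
Yes, relativistic corrections are needed.

Using the non-relativistic de Broglie formula λ = h/(mv):

v = 44.2% × c = 1.325 × 10^8 m/s

λ = h/(mv)
λ = (6.626 × 10^-34 J·s) / (1.67 × 10^-27 kg × 1.325 × 10^8 m/s)
λ = 2.99 × 10^-15 m

Since v = 44.2% of c > 10% of c, relativistic corrections ARE significant and the actual wavelength would differ from this non-relativistic estimate.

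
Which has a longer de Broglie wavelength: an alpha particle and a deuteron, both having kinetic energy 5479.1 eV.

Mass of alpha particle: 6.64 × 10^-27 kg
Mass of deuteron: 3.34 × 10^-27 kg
The deuteron has the longer wavelength.

Using λ = h/√(2mKE):

For alpha particle: λ₁ = h/√(2m₁KE) = 1.94 × 10^-13 m
For deuteron: λ₂ = h/√(2m₂KE) = 2.74 × 10^-13 m

Since λ ∝ 1/√m at constant kinetic energy, the lighter particle has the longer wavelength.

The deuteron has the longer de Broglie wavelength.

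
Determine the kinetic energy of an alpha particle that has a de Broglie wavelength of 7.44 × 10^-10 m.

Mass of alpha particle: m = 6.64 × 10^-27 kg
5.97 × 10^-23 J (or 3.73 × 10^-4 eV)

From λ = h/√(2mKE), we solve for KE:

λ² = h²/(2mKE)
KE = h²/(2mλ²)
KE = (6.626 × 10^-34 J·s)² / (2 × 6.64 × 10^-27 kg × (7.44 × 10^-10 m)²)
KE = 5.97 × 10^-23 J
KE = 3.73 × 10^-4 eV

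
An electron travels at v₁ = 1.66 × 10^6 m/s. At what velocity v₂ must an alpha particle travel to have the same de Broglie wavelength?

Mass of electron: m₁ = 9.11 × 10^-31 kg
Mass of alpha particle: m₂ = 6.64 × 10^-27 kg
v₂ = 2.28 × 10^2 m/s

For equal de Broglie wavelengths: λ₁ = λ₂

h/(m₁v₁) = h/(m₂v₂)
m₁v₁ = m₂v₂
v₂ = v₁ · (m₁/m₂)

v₂ = 1.66 × 10^6 m/s × (9.11 × 10^-31 kg / 6.64 × 10^-27 kg)
v₂ = 2.28 × 10^2 m/s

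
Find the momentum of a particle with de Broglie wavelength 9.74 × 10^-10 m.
6.80 × 10^-25 kg·m/s

From the de Broglie relation λ = h/p, we solve for p:

p = h/λ
p = (6.626 × 10^-34 J·s) / (9.74 × 10^-10 m)
p = 6.80 × 10^-25 kg·m/s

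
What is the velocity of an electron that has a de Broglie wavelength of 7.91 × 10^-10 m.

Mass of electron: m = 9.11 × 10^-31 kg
9.20 × 10^5 m/s

From the de Broglie relation λ = h/(mv), we solve for v:

v = h/(mλ)
v = (6.626 × 10^-34 J·s) / (9.11 × 10^-31 kg × 7.91 × 10^-10 m)
v = 9.20 × 10^5 m/s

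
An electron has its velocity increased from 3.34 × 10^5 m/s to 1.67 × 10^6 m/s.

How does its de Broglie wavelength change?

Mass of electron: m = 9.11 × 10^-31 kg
The wavelength decreases by a factor of 5.

Using λ = h/(mv):

Initial wavelength: λ₁ = h/(mv₁) = 2.18 × 10^-9 m
Final wavelength: λ₂ = h/(mv₂) = 4.36 × 10^-10 m

Since λ ∝ 1/v, when velocity increases by a factor of 5, the wavelength decreases by a factor of 5.

λ₂/λ₁ = v₁/v₂ = 1/5

The wavelength decreases by a factor of 5.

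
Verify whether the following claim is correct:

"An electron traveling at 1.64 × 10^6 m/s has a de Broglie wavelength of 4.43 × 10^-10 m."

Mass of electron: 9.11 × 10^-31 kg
True

The claim is correct.

Using λ = h/(mv):
λ = (6.626 × 10^-34 J·s) / (9.11 × 10^-31 kg × 1.64 × 10^6 m/s)
λ = 4.43 × 10^-10 m

This matches the claimed value.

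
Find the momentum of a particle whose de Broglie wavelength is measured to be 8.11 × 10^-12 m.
8.17 × 10^-23 kg·m/s

From the de Broglie relation λ = h/p, we solve for p:

p = h/λ
p = (6.626 × 10^-34 J·s) / (8.11 × 10^-12 m)
p = 8.17 × 10^-23 kg·m/s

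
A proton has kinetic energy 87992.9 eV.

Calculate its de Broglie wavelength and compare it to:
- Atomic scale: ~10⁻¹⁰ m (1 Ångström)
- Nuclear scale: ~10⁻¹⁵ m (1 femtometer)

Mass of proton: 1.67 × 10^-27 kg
λ = 9.66 × 10^-14 m, which is between nuclear and atomic scales.

Using λ = h/√(2mKE):

KE = 87992.9 eV = 1.410 × 10^-14 J

λ = h/√(2mKE)
λ = (6.626 × 10^-34 J·s) / √(2 × 1.67 × 10^-27 kg × 1.410 × 10^-14 J)
λ = 9.66 × 10^-14 m

Comparison:
- Atomic scale (10⁻¹⁰ m): λ is 0.00097× this size
- Nuclear scale (10⁻¹⁵ m): λ is 97× this size

The wavelength is between nuclear and atomic scales.

This wavelength is appropriate for probing atomic structure but too large for nuclear physics experiments.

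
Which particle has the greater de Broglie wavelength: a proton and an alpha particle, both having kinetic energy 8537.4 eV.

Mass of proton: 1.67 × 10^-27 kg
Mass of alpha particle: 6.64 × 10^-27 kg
The proton has the longer wavelength.

Using λ = h/√(2mKE):

For proton: λ₁ = h/√(2m₁KE) = 3.10 × 10^-13 m
For alpha particle: λ₂ = h/√(2m₂KE) = 1.55 × 10^-13 m

Since λ ∝ 1/√m at constant kinetic energy, the lighter particle has the longer wavelength.

The proton has the longer de Broglie wavelength.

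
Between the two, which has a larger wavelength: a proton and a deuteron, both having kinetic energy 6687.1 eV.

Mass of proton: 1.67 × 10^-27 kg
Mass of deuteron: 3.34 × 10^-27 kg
The proton has the longer wavelength.

Using λ = h/√(2mKE):

For proton: λ₁ = h/√(2m₁KE) = 3.50 × 10^-13 m
For deuteron: λ₂ = h/√(2m₂KE) = 2.48 × 10^-13 m

Since λ ∝ 1/√m at constant kinetic energy, the lighter particle has the longer wavelength.

The proton has the longer de Broglie wavelength.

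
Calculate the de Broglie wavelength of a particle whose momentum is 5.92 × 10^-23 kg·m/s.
1.12 × 10^-11 m

Using the de Broglie relation λ = h/p:

λ = h/p
λ = (6.626 × 10^-34 J·s) / (5.92 × 10^-23 kg·m/s)
λ = 1.12 × 10^-11 m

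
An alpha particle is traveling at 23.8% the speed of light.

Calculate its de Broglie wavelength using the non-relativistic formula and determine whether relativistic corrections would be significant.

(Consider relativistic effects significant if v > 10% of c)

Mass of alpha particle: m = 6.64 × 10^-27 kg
Yes, relativistic corrections are needed.

Using the non-relativistic de Broglie formula λ = h/(mv):

v = 23.8% × c = 7.135 × 10^7 m/s

λ = h/(mv)
λ = (6.626 × 10^-34 J·s) / (6.64 × 10^-27 kg × 7.135 × 10^7 m/s)
λ = 1.40 × 10^-15 m

Since v = 23.8% of c > 10% of c, relativistic corrections ARE significant and the actual wavelength would differ from this non-relativistic estimate.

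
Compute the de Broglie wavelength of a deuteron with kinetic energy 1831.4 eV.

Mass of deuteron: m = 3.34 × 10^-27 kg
4.73 × 10^-13 m

Using λ = h/√(2mKE):

First convert KE to Joules: KE = 1831.4 eV = 2.934 × 10^-16 J

λ = h/√(2mKE)
λ = (6.626 × 10^-34 J·s) / √(2 × 3.34 × 10^-27 kg × 2.934 × 10^-16 J)
λ = 4.73 × 10^-13 m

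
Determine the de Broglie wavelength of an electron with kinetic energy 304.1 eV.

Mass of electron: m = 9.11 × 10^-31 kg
7.03 × 10^-11 m

Using λ = h/√(2mKE):

First convert KE to Joules: KE = 304.1 eV = 4.872 × 10^-17 J

λ = h/√(2mKE)
λ = (6.626 × 10^-34 J·s) / √(2 × 9.11 × 10^-31 kg × 4.872 × 10^-17 J)
λ = 7.03 × 10^-11 m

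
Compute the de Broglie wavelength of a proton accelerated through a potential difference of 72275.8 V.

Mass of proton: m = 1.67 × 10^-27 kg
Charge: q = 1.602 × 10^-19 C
1.07 × 10^-13 m

When a particle is accelerated through voltage V, it gains kinetic energy KE = qV.

The de Broglie wavelength is then λ = h/√(2mqV):

λ = h/√(2mqV)
λ = (6.626 × 10^-34 J·s) / √(2 × 1.67 × 10^-27 kg × 1.602 × 10^-19 C × 72275.8 V)
λ = 1.07 × 10^-13 m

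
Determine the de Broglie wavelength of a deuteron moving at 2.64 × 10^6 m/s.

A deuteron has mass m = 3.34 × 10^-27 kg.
7.51 × 10^-14 m

Using the de Broglie relation λ = h/(mv):

λ = h/(mv)
λ = (6.626 × 10^-34 J·s) / (3.34 × 10^-27 kg × 2.64 × 10^6 m/s)
λ = 7.51 × 10^-14 m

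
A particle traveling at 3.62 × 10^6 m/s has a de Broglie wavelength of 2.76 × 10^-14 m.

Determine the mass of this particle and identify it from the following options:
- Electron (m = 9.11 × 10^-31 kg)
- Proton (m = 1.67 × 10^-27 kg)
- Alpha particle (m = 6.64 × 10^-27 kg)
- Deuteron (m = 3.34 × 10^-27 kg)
The particle is an alpha particle.

From λ = h/(mv), solve for mass:

m = h/(λv)
m = (6.626 × 10^-34 J·s) / (2.76 × 10^-14 m × 3.62 × 10^6 m/s)
m = 6.63 × 10^-27 kg

Comparing with the listed masses, this is closest to an alpha particle.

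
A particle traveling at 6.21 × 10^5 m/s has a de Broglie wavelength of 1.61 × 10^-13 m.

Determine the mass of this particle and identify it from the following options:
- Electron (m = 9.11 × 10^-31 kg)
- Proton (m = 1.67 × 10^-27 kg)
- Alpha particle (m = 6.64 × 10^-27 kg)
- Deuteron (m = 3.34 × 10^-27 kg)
The particle is an alpha particle.

From λ = h/(mv), solve for mass:

m = h/(λv)
m = (6.626 × 10^-34 J·s) / (1.61 × 10^-13 m × 6.21 × 10^5 m/s)
m = 6.63 × 10^-27 kg

Comparing with the listed masses, this is closest to an alpha particle.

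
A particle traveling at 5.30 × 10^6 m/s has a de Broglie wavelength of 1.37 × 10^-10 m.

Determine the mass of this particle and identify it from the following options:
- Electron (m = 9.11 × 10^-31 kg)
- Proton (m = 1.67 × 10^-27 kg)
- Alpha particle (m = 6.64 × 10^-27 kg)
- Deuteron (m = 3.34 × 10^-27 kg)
The particle is an electron.

From λ = h/(mv), solve for mass:

m = h/(λv)
m = (6.626 × 10^-34 J·s) / (1.37 × 10^-10 m × 5.30 × 10^6 m/s)
m = 9.13 × 10^-31 kg

Comparing with the listed masses, this is closest to an electron.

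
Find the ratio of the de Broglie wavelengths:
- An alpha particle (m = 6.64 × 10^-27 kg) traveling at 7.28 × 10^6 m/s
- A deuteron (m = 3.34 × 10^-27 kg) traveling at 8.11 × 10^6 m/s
λ₁/λ₂ = 0.560

Using λ = h/(mv):

λ₁ = h/(m₁v₁) = 1.37 × 10^-14 m
λ₂ = h/(m₂v₂) = 2.45 × 10^-14 m

Ratio λ₁/λ₂ = (m₂v₂)/(m₁v₁)
         = (3.34 × 10^-27 kg × 8.11 × 10^6 m/s) / (6.64 × 10^-27 kg × 7.28 × 10^6 m/s)
         = 0.560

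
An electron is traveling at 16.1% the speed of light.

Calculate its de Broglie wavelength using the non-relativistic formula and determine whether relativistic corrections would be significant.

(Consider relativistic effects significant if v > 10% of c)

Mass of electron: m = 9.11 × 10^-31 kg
Yes, relativistic corrections are needed.

Using the non-relativistic de Broglie formula λ = h/(mv):

v = 16.1% × c = 4.827 × 10^7 m/s

λ = h/(mv)
λ = (6.626 × 10^-34 J·s) / (9.11 × 10^-31 kg × 4.827 × 10^7 m/s)
λ = 1.51 × 10^-11 m

Since v = 16.1% of c > 10% of c, relativistic corrections ARE significant and the actual wavelength would differ from this non-relativistic estimate.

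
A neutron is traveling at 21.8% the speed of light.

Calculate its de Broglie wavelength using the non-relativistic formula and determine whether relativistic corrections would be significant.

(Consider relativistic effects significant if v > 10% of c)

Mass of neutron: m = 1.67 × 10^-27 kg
Yes, relativistic corrections are needed.

Using the non-relativistic de Broglie formula λ = h/(mv):

v = 21.8% × c = 6.535 × 10^7 m/s

λ = h/(mv)
λ = (6.626 × 10^-34 J·s) / (1.67 × 10^-27 kg × 6.535 × 10^7 m/s)
λ = 6.07 × 10^-15 m

Since v = 21.8% of c > 10% of c, relativistic corrections ARE significant and the actual wavelength would differ from this non-relativistic estimate.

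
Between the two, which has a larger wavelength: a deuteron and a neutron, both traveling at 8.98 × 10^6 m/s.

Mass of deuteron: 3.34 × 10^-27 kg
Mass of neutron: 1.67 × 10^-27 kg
The neutron has the longer wavelength.

Using λ = h/(mv), since both particles have the same velocity, the wavelength depends only on mass.

For deuteron: λ₁ = h/(m₁v) = 2.21 × 10^-14 m
For neutron: λ₂ = h/(m₂v) = 4.42 × 10^-14 m

Since λ ∝ 1/m at constant velocity, the lighter particle has the longer wavelength.

The neutron has the longer de Broglie wavelength.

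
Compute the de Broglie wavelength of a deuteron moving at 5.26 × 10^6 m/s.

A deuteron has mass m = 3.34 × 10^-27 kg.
3.77 × 10^-14 m

Using the de Broglie relation λ = h/(mv):

λ = h/(mv)
λ = (6.626 × 10^-34 J·s) / (3.34 × 10^-27 kg × 5.26 × 10^6 m/s)
λ = 3.77 × 10^-14 m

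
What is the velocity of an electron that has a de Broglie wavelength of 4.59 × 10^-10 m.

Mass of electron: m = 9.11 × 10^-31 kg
1.58 × 10^6 m/s

From the de Broglie relation λ = h/(mv), we solve for v:

v = h/(mλ)
v = (6.626 × 10^-34 J·s) / (9.11 × 10^-31 kg × 4.59 × 10^-10 m)
v = 1.58 × 10^6 m/s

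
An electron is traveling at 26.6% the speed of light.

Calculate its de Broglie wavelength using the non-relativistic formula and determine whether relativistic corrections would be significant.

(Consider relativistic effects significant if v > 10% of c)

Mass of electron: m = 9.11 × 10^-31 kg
Yes, relativistic corrections are needed.

Using the non-relativistic de Broglie formula λ = h/(mv):

v = 26.6% × c = 7.974 × 10^7 m/s

λ = h/(mv)
λ = (6.626 × 10^-34 J·s) / (9.11 × 10^-31 kg × 7.974 × 10^7 m/s)
λ = 9.12 × 10^-12 m

Since v = 26.6% of c > 10% of c, relativistic corrections ARE significant and the actual wavelength would differ from this non-relativistic estimate.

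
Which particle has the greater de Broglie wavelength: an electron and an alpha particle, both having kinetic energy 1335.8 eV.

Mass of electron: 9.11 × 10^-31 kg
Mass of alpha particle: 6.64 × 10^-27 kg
The electron has the longer wavelength.

Using λ = h/√(2mKE):

For electron: λ₁ = h/√(2m₁KE) = 3.36 × 10^-11 m
For alpha particle: λ₂ = h/√(2m₂KE) = 3.93 × 10^-13 m

Since λ ∝ 1/√m at constant kinetic energy, the lighter particle has the longer wavelength.

The electron has the longer de Broglie wavelength.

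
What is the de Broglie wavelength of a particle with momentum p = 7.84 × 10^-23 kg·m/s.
8.45 × 10^-12 m

Using the de Broglie relation λ = h/p:

λ = h/p
λ = (6.626 × 10^-34 J·s) / (7.84 × 10^-23 kg·m/s)
λ = 8.45 × 10^-12 m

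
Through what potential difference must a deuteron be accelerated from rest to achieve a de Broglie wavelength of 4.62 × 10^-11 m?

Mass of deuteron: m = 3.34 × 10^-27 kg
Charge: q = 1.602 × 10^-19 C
1.92 × 10^-1 V

From λ = h/√(2mqV), we solve for V:

λ² = h²/(2mqV)
V = h²/(2mqλ²)
V = (6.626 × 10^-34 J·s)² / (2 × 3.34 × 10^-27 kg × 1.602 × 10^-19 C × (4.62 × 10^-11 m)²)
V = 1.92 × 10^-1 V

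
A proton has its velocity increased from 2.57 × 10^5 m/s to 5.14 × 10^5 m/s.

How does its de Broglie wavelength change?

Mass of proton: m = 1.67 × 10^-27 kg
The wavelength decreases by a factor of 2.

Using λ = h/(mv):

Initial wavelength: λ₁ = h/(mv₁) = 1.54 × 10^-12 m
Final wavelength: λ₂ = h/(mv₂) = 7.72 × 10^-13 m

Since λ ∝ 1/v, when velocity increases by a factor of 2, the wavelength decreases by a factor of 2.

λ₂/λ₁ = v₁/v₂ = 1/2

The wavelength decreases by a factor of 2.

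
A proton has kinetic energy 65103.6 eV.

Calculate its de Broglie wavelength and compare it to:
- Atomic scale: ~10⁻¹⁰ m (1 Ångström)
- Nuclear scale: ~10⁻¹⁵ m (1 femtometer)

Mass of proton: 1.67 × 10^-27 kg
λ = 1.12 × 10^-13 m, which is between nuclear and atomic scales.

Using λ = h/√(2mKE):

KE = 65103.6 eV = 1.043 × 10^-14 J

λ = h/√(2mKE)
λ = (6.626 × 10^-34 J·s) / √(2 × 1.67 × 10^-27 kg × 1.043 × 10^-14 J)
λ = 1.12 × 10^-13 m

Comparison:
- Atomic scale (10⁻¹⁰ m): λ is 0.0011× this size
- Nuclear scale (10⁻¹⁵ m): λ is 1.1e+02× this size

The wavelength is between nuclear and atomic scales.

This wavelength is appropriate for probing atomic structure but too large for nuclear physics experiments.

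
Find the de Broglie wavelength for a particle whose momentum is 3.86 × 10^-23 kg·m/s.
1.72 × 10^-11 m

Using the de Broglie relation λ = h/p:

λ = h/p
λ = (6.626 × 10^-34 J·s) / (3.86 × 10^-23 kg·m/s)
λ = 1.72 × 10^-11 m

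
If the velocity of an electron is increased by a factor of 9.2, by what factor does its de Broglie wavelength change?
The wavelength decreases by a factor of 9.2.

From λ = h/(mv), the wavelength is inversely proportional to velocity:

λ ∝ 1/v

If v → 9.2v, then λ → λ/9.2

When velocity is increased by a factor of 9.2, the wavelength decreases by a factor of 9.2.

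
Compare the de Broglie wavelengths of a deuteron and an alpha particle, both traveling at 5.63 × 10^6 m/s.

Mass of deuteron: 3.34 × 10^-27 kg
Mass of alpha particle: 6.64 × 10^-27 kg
The deuteron has the longer wavelength.

Using λ = h/(mv), since both particles have the same velocity, the wavelength depends only on mass.

For deuteron: λ₁ = h/(m₁v) = 3.52 × 10^-14 m
For alpha particle: λ₂ = h/(m₂v) = 1.77 × 10^-14 m

Since λ ∝ 1/m at constant velocity, the lighter particle has the longer wavelength.

The deuteron has the longer de Broglie wavelength.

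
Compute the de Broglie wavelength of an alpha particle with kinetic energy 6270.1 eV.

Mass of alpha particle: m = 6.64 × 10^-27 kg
1.81 × 10^-13 m

Using λ = h/√(2mKE):

First convert KE to Joules: KE = 6270.1 eV = 1.005 × 10^-15 J

λ = h/√(2mKE)
λ = (6.626 × 10^-34 J·s) / √(2 × 6.64 × 10^-27 kg × 1.005 × 10^-15 J)
λ = 1.81 × 10^-13 m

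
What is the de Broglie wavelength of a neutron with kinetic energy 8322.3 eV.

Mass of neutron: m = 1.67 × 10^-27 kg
3.14 × 10^-13 m

Using λ = h/√(2mKE):

First convert KE to Joules: KE = 8322.3 eV = 1.333 × 10^-15 J

λ = h/√(2mKE)
λ = (6.626 × 10^-34 J·s) / √(2 × 1.67 × 10^-27 kg × 1.333 × 10^-15 J)
λ = 3.14 × 10^-13 m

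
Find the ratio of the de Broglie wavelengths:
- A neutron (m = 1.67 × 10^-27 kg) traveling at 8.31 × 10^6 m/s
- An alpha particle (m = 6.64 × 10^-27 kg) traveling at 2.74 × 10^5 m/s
λ₁/λ₂ = 0.131

Using λ = h/(mv):

λ₁ = h/(m₁v₁) = 4.77 × 10^-14 m
λ₂ = h/(m₂v₂) = 3.64 × 10^-13 m

Ratio λ₁/λ₂ = (m₂v₂)/(m₁v₁)
         = (6.64 × 10^-27 kg × 2.74 × 10^5 m/s) / (1.67 × 10^-27 kg × 8.31 × 10^6 m/s)
         = 0.131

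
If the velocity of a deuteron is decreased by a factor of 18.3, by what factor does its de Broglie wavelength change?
The wavelength increases by a factor of 18.3.

From λ = h/(mv), the wavelength is inversely proportional to velocity:

λ ∝ 1/v

If v → v/18.3, then λ → 18.3λ

When velocity is decreased by a factor of 18.3, the wavelength increases by a factor of 18.3.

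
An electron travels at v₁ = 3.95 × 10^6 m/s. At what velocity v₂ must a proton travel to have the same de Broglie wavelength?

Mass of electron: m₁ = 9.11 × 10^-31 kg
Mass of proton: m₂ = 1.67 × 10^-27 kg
v₂ = 2.15 × 10^3 m/s

For equal de Broglie wavelengths: λ₁ = λ₂

h/(m₁v₁) = h/(m₂v₂)
m₁v₁ = m₂v₂
v₂ = v₁ · (m₁/m₂)

v₂ = 3.95 × 10^6 m/s × (9.11 × 10^-31 kg / 1.67 × 10^-27 kg)
v₂ = 2.15 × 10^3 m/s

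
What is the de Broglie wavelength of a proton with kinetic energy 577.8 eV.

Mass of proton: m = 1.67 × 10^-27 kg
1.19 × 10^-12 m

Using λ = h/√(2mKE):

First convert KE to Joules: KE = 577.8 eV = 9.257 × 10^-17 J

λ = h/√(2mKE)
λ = (6.626 × 10^-34 J·s) / √(2 × 1.67 × 10^-27 kg × 9.257 × 10^-17 J)
λ = 1.19 × 10^-12 m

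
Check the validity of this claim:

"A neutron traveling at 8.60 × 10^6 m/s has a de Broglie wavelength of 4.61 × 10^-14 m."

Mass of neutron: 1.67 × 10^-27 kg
True

The claim is correct.

Using λ = h/(mv):
λ = (6.626 × 10^-34 J·s) / (1.67 × 10^-27 kg × 8.60 × 10^6 m/s)
λ = 4.61 × 10^-14 m

This matches the claimed value.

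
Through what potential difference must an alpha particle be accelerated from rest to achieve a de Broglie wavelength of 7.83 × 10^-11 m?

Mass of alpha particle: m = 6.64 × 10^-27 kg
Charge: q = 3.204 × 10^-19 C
1.68 × 10^-2 V

From λ = h/√(2mqV), we solve for V:

λ² = h²/(2mqV)
V = h²/(2mqλ²)
V = (6.626 × 10^-34 J·s)² / (2 × 6.64 × 10^-27 kg × 3.204 × 10^-19 C × (7.83 × 10^-11 m)²)
V = 1.68 × 10^-2 V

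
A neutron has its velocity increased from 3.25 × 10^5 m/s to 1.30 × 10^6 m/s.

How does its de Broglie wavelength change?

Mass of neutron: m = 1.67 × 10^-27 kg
The wavelength decreases by a factor of 4.

Using λ = h/(mv):

Initial wavelength: λ₁ = h/(mv₁) = 1.22 × 10^-12 m
Final wavelength: λ₂ = h/(mv₂) = 3.05 × 10^-13 m

Since λ ∝ 1/v, when velocity increases by a factor of 4, the wavelength decreases by a factor of 4.

λ₂/λ₁ = v₁/v₂ = 1/4

The wavelength decreases by a factor of 4.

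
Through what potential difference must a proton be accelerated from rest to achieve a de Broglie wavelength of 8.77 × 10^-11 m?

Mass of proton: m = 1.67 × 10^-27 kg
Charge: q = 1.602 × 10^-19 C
1.07 × 10^-1 V

From λ = h/√(2mqV), we solve for V:

λ² = h²/(2mqV)
V = h²/(2mqλ²)
V = (6.626 × 10^-34 J·s)² / (2 × 1.67 × 10^-27 kg × 1.602 × 10^-19 C × (8.77 × 10^-11 m)²)
V = 1.07 × 10^-1 V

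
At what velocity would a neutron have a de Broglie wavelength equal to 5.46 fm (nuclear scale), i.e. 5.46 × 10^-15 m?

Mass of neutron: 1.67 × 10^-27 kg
7.27 × 10^7 m/s

From λ = h/(mv), solve for v:

v = h/(mλ)
v = (6.626 × 10^-34 J·s) / (1.67 × 10^-27 kg × 5.46 × 10^-15 m)
v = 7.27 × 10^7 m/s

Note: This velocity is 24.2% of the speed of light, so relativistic corrections would be needed for a more accurate calculation.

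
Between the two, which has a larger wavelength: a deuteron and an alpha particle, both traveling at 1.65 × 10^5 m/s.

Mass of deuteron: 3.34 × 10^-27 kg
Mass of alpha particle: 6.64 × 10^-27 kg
The deuteron has the longer wavelength.

Using λ = h/(mv), since both particles have the same velocity, the wavelength depends only on mass.

For deuteron: λ₁ = h/(m₁v) = 1.20 × 10^-12 m
For alpha particle: λ₂ = h/(m₂v) = 6.05 × 10^-13 m

Since λ ∝ 1/m at constant velocity, the lighter particle has the longer wavelength.

The deuteron has the longer de Broglie wavelength.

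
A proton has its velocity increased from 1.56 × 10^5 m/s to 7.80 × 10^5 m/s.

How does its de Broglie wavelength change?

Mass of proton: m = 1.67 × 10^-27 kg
The wavelength decreases by a factor of 5.

Using λ = h/(mv):

Initial wavelength: λ₁ = h/(mv₁) = 2.54 × 10^-12 m
Final wavelength: λ₂ = h/(mv₂) = 5.09 × 10^-13 m

Since λ ∝ 1/v, when velocity increases by a factor of 5, the wavelength decreases by a factor of 5.

λ₂/λ₁ = v₁/v₂ = 1/5

The wavelength decreases by a factor of 5.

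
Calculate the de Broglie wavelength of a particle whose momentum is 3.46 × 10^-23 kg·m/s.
1.92 × 10^-11 m

Using the de Broglie relation λ = h/p:

λ = h/p
λ = (6.626 × 10^-34 J·s) / (3.46 × 10^-23 kg·m/s)
λ = 1.92 × 10^-11 m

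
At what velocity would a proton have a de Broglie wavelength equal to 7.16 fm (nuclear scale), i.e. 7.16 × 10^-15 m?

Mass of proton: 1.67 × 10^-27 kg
5.54 × 10^7 m/s

From λ = h/(mv), solve for v:

v = h/(mλ)
v = (6.626 × 10^-34 J·s) / (1.67 × 10^-27 kg × 7.16 × 10^-15 m)
v = 5.54 × 10^7 m/s

Note: This velocity is 18.5% of the speed of light, so relativistic corrections would be needed for a more accurate calculation.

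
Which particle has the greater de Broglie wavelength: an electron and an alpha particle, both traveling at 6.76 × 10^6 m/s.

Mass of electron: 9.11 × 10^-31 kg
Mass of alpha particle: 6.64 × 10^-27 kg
The electron has the longer wavelength.

Using λ = h/(mv), since both particles have the same velocity, the wavelength depends only on mass.

For electron: λ₁ = h/(m₁v) = 1.08 × 10^-10 m
For alpha particle: λ₂ = h/(m₂v) = 1.48 × 10^-14 m

Since λ ∝ 1/m at constant velocity, the lighter particle has the longer wavelength.

The electron has the longer de Broglie wavelength.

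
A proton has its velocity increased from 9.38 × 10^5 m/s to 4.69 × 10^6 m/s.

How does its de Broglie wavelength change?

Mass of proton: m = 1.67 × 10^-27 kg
The wavelength decreases by a factor of 5.

Using λ = h/(mv):

Initial wavelength: λ₁ = h/(mv₁) = 4.23 × 10^-13 m
Final wavelength: λ₂ = h/(mv₂) = 8.46 × 10^-14 m

Since λ ∝ 1/v, when velocity increases by a factor of 5, the wavelength decreases by a factor of 5.

λ₂/λ₁ = v₁/v₂ = 1/5

The wavelength decreases by a factor of 5.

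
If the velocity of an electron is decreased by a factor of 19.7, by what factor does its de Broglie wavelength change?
The wavelength increases by a factor of 19.7.

From λ = h/(mv), the wavelength is inversely proportional to velocity:

λ ∝ 1/v

If v → v/19.7, then λ → 19.7λ

When velocity is decreased by a factor of 19.7, the wavelength increases by a factor of 19.7.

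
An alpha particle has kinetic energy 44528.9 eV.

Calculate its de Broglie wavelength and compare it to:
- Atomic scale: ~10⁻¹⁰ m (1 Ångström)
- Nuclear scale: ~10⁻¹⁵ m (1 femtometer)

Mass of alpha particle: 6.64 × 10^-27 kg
λ = 6.81 × 10^-14 m, which is between nuclear and atomic scales.

Using λ = h/√(2mKE):

KE = 44528.9 eV = 7.134 × 10^-15 J

λ = h/√(2mKE)
λ = (6.626 × 10^-34 J·s) / √(2 × 6.64 × 10^-27 kg × 7.134 × 10^-15 J)
λ = 6.81 × 10^-14 m

Comparison:
- Atomic scale (10⁻¹⁰ m): λ is 0.00068× this size
- Nuclear scale (10⁻¹⁵ m): λ is 68× this size

The wavelength is between nuclear and atomic scales.

This wavelength is appropriate for probing atomic structure but too large for nuclear physics experiments.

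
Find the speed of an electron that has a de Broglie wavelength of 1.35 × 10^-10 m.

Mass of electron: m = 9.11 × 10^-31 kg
5.39 × 10^6 m/s

From the de Broglie relation λ = h/(mv), we solve for v:

v = h/(mλ)
v = (6.626 × 10^-34 J·s) / (9.11 × 10^-31 kg × 1.35 × 10^-10 m)
v = 5.39 × 10^6 m/s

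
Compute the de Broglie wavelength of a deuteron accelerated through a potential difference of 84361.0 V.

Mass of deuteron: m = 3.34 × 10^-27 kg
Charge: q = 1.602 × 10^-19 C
6.97 × 10^-14 m

When a particle is accelerated through voltage V, it gains kinetic energy KE = qV.

The de Broglie wavelength is then λ = h/√(2mqV):

λ = h/√(2mqV)
λ = (6.626 × 10^-34 J·s) / √(2 × 3.34 × 10^-27 kg × 1.602 × 10^-19 C × 84361.0 V)
λ = 6.97 × 10^-14 m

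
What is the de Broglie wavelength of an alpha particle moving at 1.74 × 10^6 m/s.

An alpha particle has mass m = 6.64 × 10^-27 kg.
5.74 × 10^-14 m

Using the de Broglie relation λ = h/(mv):

λ = h/(mv)
λ = (6.626 × 10^-34 J·s) / (6.64 × 10^-27 kg × 1.74 × 10^6 m/s)
λ = 5.74 × 10^-14 m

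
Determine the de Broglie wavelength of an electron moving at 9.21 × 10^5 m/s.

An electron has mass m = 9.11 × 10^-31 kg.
7.90 × 10^-10 m

Using the de Broglie relation λ = h/(mv):

λ = h/(mv)
λ = (6.626 × 10^-34 J·s) / (9.11 × 10^-31 kg × 9.21 × 10^5 m/s)
λ = 7.90 × 10^-10 m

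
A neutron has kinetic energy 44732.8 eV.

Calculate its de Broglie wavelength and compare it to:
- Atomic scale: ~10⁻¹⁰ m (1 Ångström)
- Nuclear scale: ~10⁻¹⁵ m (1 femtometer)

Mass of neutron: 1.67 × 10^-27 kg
λ = 1.35 × 10^-13 m, which is between nuclear and atomic scales.

Using λ = h/√(2mKE):

KE = 44732.8 eV = 7.167 × 10^-15 J

λ = h/√(2mKE)
λ = (6.626 × 10^-34 J·s) / √(2 × 1.67 × 10^-27 kg × 7.167 × 10^-15 J)
λ = 1.35 × 10^-13 m

Comparison:
- Atomic scale (10⁻¹⁰ m): λ is 0.0014× this size
- Nuclear scale (10⁻¹⁵ m): λ is 1.4e+02× this size

The wavelength is between nuclear and atomic scales.

This wavelength is appropriate for probing atomic structure but too large for nuclear physics experiments.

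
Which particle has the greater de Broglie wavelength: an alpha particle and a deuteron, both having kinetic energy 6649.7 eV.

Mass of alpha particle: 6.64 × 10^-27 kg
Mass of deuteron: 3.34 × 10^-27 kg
The deuteron has the longer wavelength.

Using λ = h/√(2mKE):

For alpha particle: λ₁ = h/√(2m₁KE) = 1.76 × 10^-13 m
For deuteron: λ₂ = h/√(2m₂KE) = 2.48 × 10^-13 m

Since λ ∝ 1/√m at constant kinetic energy, the lighter particle has the longer wavelength.

The deuteron has the longer de Broglie wavelength.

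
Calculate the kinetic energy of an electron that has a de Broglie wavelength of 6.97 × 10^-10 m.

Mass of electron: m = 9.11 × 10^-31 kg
4.96 × 10^-19 J (or 3.10 eV)

From λ = h/√(2mKE), we solve for KE:

λ² = h²/(2mKE)
KE = h²/(2mλ²)
KE = (6.626 × 10^-34 J·s)² / (2 × 9.11 × 10^-31 kg × (6.97 × 10^-10 m)²)
KE = 4.96 × 10^-19 J
KE = 3.10 eV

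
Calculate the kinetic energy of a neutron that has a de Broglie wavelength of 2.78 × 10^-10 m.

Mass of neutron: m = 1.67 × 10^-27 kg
1.70 × 10^-21 J (or 0.0106 eV)

From λ = h/√(2mKE), we solve for KE:

λ² = h²/(2mKE)
KE = h²/(2mλ²)
KE = (6.626 × 10^-34 J·s)² / (2 × 1.67 × 10^-27 kg × (2.78 × 10^-10 m)²)
KE = 1.70 × 10^-21 J
KE = 0.0106 eV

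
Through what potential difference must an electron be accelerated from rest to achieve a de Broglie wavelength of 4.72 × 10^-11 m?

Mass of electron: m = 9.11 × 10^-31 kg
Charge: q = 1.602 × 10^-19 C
675 V

From λ = h/√(2mqV), we solve for V:

λ² = h²/(2mqV)
V = h²/(2mqλ²)
V = (6.626 × 10^-34 J·s)² / (2 × 9.11 × 10^-31 kg × 1.602 × 10^-19 C × (4.72 × 10^-11 m)²)
V = 675 V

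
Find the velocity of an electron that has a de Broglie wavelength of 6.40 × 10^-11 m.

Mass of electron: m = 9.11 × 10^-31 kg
1.14 × 10^7 m/s

From the de Broglie relation λ = h/(mv), we solve for v:

v = h/(mλ)
v = (6.626 × 10^-34 J·s) / (9.11 × 10^-31 kg × 6.40 × 10^-11 m)
v = 1.14 × 10^7 m/s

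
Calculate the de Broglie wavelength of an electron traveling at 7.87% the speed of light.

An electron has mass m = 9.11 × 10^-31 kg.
3.08 × 10^-11 m

Using the de Broglie relation λ = h/(mv):

v = 7.87% × c = 2.359 × 10^7 m/s

λ = h/(mv)
λ = (6.626 × 10^-34 J·s) / (9.11 × 10^-31 kg × 2.359 × 10^7 m/s)
λ = 3.08 × 10^-11 m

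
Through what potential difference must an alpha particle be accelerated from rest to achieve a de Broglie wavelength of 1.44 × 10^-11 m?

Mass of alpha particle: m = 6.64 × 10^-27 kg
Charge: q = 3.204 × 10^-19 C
4.98 × 10^-1 V

From λ = h/√(2mqV), we solve for V:

λ² = h²/(2mqV)
V = h²/(2mqλ²)
V = (6.626 × 10^-34 J·s)² / (2 × 6.64 × 10^-27 kg × 3.204 × 10^-19 C × (1.44 × 10^-11 m)²)
V = 4.98 × 10^-1 V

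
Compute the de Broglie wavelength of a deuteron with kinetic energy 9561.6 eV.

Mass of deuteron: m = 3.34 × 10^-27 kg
2.07 × 10^-13 m

Using λ = h/√(2mKE):

First convert KE to Joules: KE = 9561.6 eV = 1.532 × 10^-15 J

λ = h/√(2mKE)
λ = (6.626 × 10^-34 J·s) / √(2 × 3.34 × 10^-27 kg × 1.532 × 10^-15 J)
λ = 2.07 × 10^-13 m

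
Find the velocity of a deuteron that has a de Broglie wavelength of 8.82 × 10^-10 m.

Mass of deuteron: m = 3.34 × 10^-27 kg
2.25 × 10^2 m/s

From the de Broglie relation λ = h/(mv), we solve for v:

v = h/(mλ)
v = (6.626 × 10^-34 J·s) / (3.34 × 10^-27 kg × 8.82 × 10^-10 m)
v = 2.25 × 10^2 m/s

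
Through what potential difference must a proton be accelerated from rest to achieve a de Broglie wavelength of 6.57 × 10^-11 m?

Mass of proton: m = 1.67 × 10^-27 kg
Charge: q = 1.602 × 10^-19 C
1.90 × 10^-1 V

From λ = h/√(2mqV), we solve for V:

λ² = h²/(2mqV)
V = h²/(2mqλ²)
V = (6.626 × 10^-34 J·s)² / (2 × 1.67 × 10^-27 kg × 1.602 × 10^-19 C × (6.57 × 10^-11 m)²)
V = 1.90 × 10^-1 V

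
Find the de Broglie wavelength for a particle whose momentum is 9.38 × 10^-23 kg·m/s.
7.06 × 10^-12 m

Using the de Broglie relation λ = h/p:

λ = h/p
λ = (6.626 × 10^-34 J·s) / (9.38 × 10^-23 kg·m/s)
λ = 7.06 × 10^-12 m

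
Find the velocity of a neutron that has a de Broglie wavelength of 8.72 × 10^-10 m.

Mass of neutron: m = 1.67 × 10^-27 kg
4.55 × 10^2 m/s

From the de Broglie relation λ = h/(mv), we solve for v:

v = h/(mλ)
v = (6.626 × 10^-34 J·s) / (1.67 × 10^-27 kg × 8.72 × 10^-10 m)
v = 4.55 × 10^2 m/s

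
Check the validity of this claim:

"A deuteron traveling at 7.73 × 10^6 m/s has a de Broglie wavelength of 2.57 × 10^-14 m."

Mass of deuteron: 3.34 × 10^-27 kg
True

The claim is correct.

Using λ = h/(mv):
λ = (6.626 × 10^-34 J·s) / (3.34 × 10^-27 kg × 7.73 × 10^6 m/s)
λ = 2.57 × 10^-14 m

This matches the claimed value.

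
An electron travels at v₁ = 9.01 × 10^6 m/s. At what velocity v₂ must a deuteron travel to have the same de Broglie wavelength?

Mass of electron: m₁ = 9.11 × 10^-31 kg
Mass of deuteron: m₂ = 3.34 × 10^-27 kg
v₂ = 2.46 × 10^3 m/s

For equal de Broglie wavelengths: λ₁ = λ₂

h/(m₁v₁) = h/(m₂v₂)
m₁v₁ = m₂v₂
v₂ = v₁ · (m₁/m₂)

v₂ = 9.01 × 10^6 m/s × (9.11 × 10^-31 kg / 3.34 × 10^-27 kg)
v₂ = 2.46 × 10^3 m/s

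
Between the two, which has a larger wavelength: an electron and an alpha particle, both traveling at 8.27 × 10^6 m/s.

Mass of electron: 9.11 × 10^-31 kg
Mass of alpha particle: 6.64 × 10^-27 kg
The electron has the longer wavelength.

Using λ = h/(mv), since both particles have the same velocity, the wavelength depends only on mass.

For electron: λ₁ = h/(m₁v) = 8.79 × 10^-11 m
For alpha particle: λ₂ = h/(m₂v) = 1.21 × 10^-14 m

Since λ ∝ 1/m at constant velocity, the lighter particle has the longer wavelength.

The electron has the longer de Broglie wavelength.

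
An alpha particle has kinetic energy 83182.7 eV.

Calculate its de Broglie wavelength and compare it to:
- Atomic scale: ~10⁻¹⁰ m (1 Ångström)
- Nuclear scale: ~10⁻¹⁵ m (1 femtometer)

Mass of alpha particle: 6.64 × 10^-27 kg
λ = 4.98 × 10^-14 m, which is between nuclear and atomic scales.

Using λ = h/√(2mKE):

KE = 83182.7 eV = 1.333 × 10^-14 J

λ = h/√(2mKE)
λ = (6.626 × 10^-34 J·s) / √(2 × 6.64 × 10^-27 kg × 1.333 × 10^-14 J)
λ = 4.98 × 10^-14 m

Comparison:
- Atomic scale (10⁻¹⁰ m): λ is 0.0005× this size
- Nuclear scale (10⁻¹⁵ m): λ is 50× this size

The wavelength is between nuclear and atomic scales.

This wavelength is appropriate for probing atomic structure but too large for nuclear physics experiments.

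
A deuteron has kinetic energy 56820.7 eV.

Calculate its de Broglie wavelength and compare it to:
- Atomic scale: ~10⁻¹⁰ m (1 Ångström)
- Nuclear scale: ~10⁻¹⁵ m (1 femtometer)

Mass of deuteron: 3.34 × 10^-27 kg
λ = 8.50 × 10^-14 m, which is between nuclear and atomic scales.

Using λ = h/√(2mKE):

KE = 56820.7 eV = 9.104 × 10^-15 J

λ = h/√(2mKE)
λ = (6.626 × 10^-34 J·s) / √(2 × 3.34 × 10^-27 kg × 9.104 × 10^-15 J)
λ = 8.50 × 10^-14 m

Comparison:
- Atomic scale (10⁻¹⁰ m): λ is 0.00085× this size
- Nuclear scale (10⁻¹⁵ m): λ is 85× this size

The wavelength is between nuclear and atomic scales.

This wavelength is appropriate for probing atomic structure but too large for nuclear physics experiments.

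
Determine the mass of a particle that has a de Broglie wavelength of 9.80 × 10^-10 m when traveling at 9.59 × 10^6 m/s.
7.05 × 10^-32 kg

From the de Broglie relation λ = h/(mv), we solve for m:

m = h/(λv)
m = (6.626 × 10^-34 J·s) / (9.80 × 10^-10 m × 9.59 × 10^6 m/s)
m = 7.05 × 10^-32 kg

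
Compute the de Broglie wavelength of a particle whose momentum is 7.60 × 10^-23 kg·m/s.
8.72 × 10^-12 m

Using the de Broglie relation λ = h/p:

λ = h/p
λ = (6.626 × 10^-34 J·s) / (7.60 × 10^-23 kg·m/s)
λ = 8.72 × 10^-12 m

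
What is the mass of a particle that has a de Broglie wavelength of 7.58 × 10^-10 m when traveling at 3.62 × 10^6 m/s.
2.41 × 10^-31 kg

From the de Broglie relation λ = h/(mv), we solve for m:

m = h/(λv)
m = (6.626 × 10^-34 J·s) / (7.58 × 10^-10 m × 3.62 × 10^6 m/s)
m = 2.41 × 10^-31 kg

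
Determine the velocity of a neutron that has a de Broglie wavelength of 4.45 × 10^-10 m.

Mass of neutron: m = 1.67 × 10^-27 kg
8.92 × 10^2 m/s

From the de Broglie relation λ = h/(mv), we solve for v:

v = h/(mλ)
v = (6.626 × 10^-34 J·s) / (1.67 × 10^-27 kg × 4.45 × 10^-10 m)
v = 8.92 × 10^2 m/s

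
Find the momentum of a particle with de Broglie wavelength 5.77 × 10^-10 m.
1.15 × 10^-24 kg·m/s

From the de Broglie relation λ = h/p, we solve for p:

p = h/λ
p = (6.626 × 10^-34 J·s) / (5.77 × 10^-10 m)
p = 1.15 × 10^-24 kg·m/s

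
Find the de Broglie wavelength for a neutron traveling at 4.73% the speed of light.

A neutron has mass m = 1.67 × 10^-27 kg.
2.80 × 10^-14 m

Using the de Broglie relation λ = h/(mv):

v = 4.73% × c = 1.418 × 10^7 m/s

λ = h/(mv)
λ = (6.626 × 10^-34 J·s) / (1.67 × 10^-27 kg × 1.418 × 10^7 m/s)
λ = 2.80 × 10^-14 m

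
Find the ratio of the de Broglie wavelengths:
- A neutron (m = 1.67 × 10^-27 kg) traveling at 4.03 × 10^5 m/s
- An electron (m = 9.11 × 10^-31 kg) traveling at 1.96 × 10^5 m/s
λ₁/λ₂ = 2.65 × 10^-4

Using λ = h/(mv):

λ₁ = h/(m₁v₁) = 9.85 × 10^-13 m
λ₂ = h/(m₂v₂) = 3.71 × 10^-9 m

Ratio λ₁/λ₂ = (m₂v₂)/(m₁v₁)
         = (9.11 × 10^-31 kg × 1.96 × 10^5 m/s) / (1.67 × 10^-27 kg × 4.03 × 10^5 m/s)
         = 2.65 × 10^-4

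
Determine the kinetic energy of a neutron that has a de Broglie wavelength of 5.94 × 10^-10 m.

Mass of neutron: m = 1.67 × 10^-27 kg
3.73 × 10^-22 J (or 2.33 × 10^-3 eV)

From λ = h/√(2mKE), we solve for KE:

λ² = h²/(2mKE)
KE = h²/(2mλ²)
KE = (6.626 × 10^-34 J·s)² / (2 × 1.67 × 10^-27 kg × (5.94 × 10^-10 m)²)
KE = 3.73 × 10^-22 J
KE = 2.33 × 10^-3 eV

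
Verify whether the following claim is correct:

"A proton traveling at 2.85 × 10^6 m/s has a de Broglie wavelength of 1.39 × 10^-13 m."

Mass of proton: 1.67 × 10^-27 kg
True

The claim is correct.

Using λ = h/(mv):
λ = (6.626 × 10^-34 J·s) / (1.67 × 10^-27 kg × 2.85 × 10^6 m/s)
λ = 1.39 × 10^-13 m

This matches the claimed value.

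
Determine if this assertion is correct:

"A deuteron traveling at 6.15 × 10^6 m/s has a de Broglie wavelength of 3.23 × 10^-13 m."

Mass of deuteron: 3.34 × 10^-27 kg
False

The claim is incorrect.

Using λ = h/(mv):
λ = (6.626 × 10^-34 J·s) / (3.34 × 10^-27 kg × 6.15 × 10^6 m/s)
λ = 3.23 × 10^-14 m

The actual wavelength differs from the claimed 3.23 × 10^-13 m.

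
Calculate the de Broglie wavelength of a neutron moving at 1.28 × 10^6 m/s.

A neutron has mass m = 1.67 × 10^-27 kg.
3.10 × 10^-13 m

Using the de Broglie relation λ = h/(mv):

λ = h/(mv)
λ = (6.626 × 10^-34 J·s) / (1.67 × 10^-27 kg × 1.28 × 10^6 m/s)
λ = 3.10 × 10^-13 m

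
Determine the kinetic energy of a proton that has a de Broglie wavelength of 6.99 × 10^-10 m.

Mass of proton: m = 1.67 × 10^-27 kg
2.69 × 10^-22 J (or 1.68 × 10^-3 eV)

From λ = h/√(2mKE), we solve for KE:

λ² = h²/(2mKE)
KE = h²/(2mλ²)
KE = (6.626 × 10^-34 J·s)² / (2 × 1.67 × 10^-27 kg × (6.99 × 10^-10 m)²)
KE = 2.69 × 10^-22 J
KE = 1.68 × 10^-3 eV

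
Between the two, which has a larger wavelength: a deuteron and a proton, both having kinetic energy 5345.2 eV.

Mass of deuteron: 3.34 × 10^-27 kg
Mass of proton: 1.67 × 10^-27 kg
The proton has the longer wavelength.

Using λ = h/√(2mKE):

For deuteron: λ₁ = h/√(2m₁KE) = 2.77 × 10^-13 m
For proton: λ₂ = h/√(2m₂KE) = 3.92 × 10^-13 m

Since λ ∝ 1/√m at constant kinetic energy, the lighter particle has the longer wavelength.

The proton has the longer de Broglie wavelength.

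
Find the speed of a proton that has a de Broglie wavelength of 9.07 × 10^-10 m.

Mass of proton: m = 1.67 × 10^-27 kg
4.37 × 10^2 m/s

From the de Broglie relation λ = h/(mv), we solve for v:

v = h/(mλ)
v = (6.626 × 10^-34 J·s) / (1.67 × 10^-27 kg × 9.07 × 10^-10 m)
v = 4.37 × 10^2 m/s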